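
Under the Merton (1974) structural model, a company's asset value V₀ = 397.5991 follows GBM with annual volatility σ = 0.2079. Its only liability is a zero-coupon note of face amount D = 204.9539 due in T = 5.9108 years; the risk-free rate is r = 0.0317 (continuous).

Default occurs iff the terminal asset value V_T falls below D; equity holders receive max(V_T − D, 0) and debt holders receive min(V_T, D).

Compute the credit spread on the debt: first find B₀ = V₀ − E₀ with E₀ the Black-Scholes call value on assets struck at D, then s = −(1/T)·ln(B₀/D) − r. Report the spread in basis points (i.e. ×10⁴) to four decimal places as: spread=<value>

d₁ = [ln(V₀/D) + (r + σ²/2)T] / (σ√T)
   = [ln(397.5991/204.9539) + (0.0317 + 0.5·0.2079²)·5.9108] / (0.2079·√5.9108)
   = [0.662659 + 0.315112] / 0.505449 = 1.934459
d₂ = d₁ − σ√T = 1.934459 − 0.505449 = 1.429010
N(d₁) = 0.973472,  N(d₂) = 0.923499,  e^(−rT) = 0.829135
E₀ = V₀·N(d₁) − D·e^(−rT)·N(d₂)
   = 397.5991·0.973472 − 204.9539·0.829135·0.923499 = 230.117116
B₀ = V₀ − E₀ = 397.5991 − 230.117116 = 167.481984
spread = −(1/T)·ln(B₀/D) − r = −(1/5.9108)·ln(167.481984/204.9539) − 0.0317 = 0.00245938
in basis points: 0.00245938 × 10⁴ = 24.5938 bp

spread=24.5938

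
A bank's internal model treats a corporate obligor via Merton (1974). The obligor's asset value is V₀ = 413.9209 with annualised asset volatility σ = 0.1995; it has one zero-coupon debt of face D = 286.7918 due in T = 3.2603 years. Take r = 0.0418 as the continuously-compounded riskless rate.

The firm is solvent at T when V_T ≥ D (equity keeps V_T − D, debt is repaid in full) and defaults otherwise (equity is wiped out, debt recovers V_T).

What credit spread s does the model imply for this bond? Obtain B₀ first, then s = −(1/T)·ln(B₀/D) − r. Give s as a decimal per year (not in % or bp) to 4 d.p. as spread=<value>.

spread=0.0052

d₁ = [ln(V₀/D) + (r + σ²/2)T] / (σ√T)
   = [ln(413.9209/286.7918) + (0.0418 + 0.5·0.1995²)·3.2603] / (0.1995·√3.2603)
   = [0.366918 + 0.201161] / 0.360223 = 1.577020
d₂ = d₁ − σ√T = 1.577020 − 0.360223 = 1.216797
N(d₁) = 0.942605,  N(d₂) = 0.888159,  e^(−rT) = 0.872598
E₀ = V₀·N(d₁) − D·e^(−rT)·N(d₂)
   = 413.9209·0.942605 − 286.7918·0.872598·0.888159 = 167.898413
B₀ = V₀ − E₀ = 413.9209 − 167.898413 = 246.022487
spread = −(1/T)·ln(B₀/D) − r = −(1/3.2603)·ln(246.022487/286.7918) − 0.0418 = 0.00523051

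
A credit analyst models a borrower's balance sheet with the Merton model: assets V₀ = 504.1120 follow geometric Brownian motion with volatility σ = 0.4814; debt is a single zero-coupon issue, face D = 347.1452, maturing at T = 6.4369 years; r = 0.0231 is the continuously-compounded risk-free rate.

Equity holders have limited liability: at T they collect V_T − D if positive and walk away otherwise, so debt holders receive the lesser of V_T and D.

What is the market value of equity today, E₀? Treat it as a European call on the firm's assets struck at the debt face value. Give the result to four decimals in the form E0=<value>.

d₁ = [ln(V₀/D) + (r + σ²/2)T] / (σ√T)
   = [ln(504.1120/347.1452) + (0.0231 + 0.5·0.4814²)·6.4369] / (0.4814·√6.4369)
   = [0.373055 + 0.894555] / 1.221362 = 1.037866
d₂ = d₁ − σ√T = 1.037866 − 1.221362 = -0.183496
N(d₁) = 0.850334,  N(d₂) = 0.427204,  e^(−rT) = 0.861834
E₀ = V₀·N(d₁) − D·e^(−rT)·N(d₂)
   = 504.1120·0.850334 − 347.1452·0.861834·0.427204 = 300.851778

E0=300.8518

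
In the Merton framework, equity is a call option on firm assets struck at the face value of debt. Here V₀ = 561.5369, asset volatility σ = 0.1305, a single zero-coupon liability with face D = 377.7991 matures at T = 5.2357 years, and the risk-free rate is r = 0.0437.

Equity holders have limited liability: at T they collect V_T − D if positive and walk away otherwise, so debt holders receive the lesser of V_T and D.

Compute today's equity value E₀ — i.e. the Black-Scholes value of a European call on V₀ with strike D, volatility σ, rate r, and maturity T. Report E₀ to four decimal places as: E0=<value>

d₁ = [ln(V₀/D) + (r + σ²/2)T] / (σ√T)
   = [ln(561.5369/377.7991) + (0.0437 + 0.5·0.1305²)·5.2357] / (0.1305·√5.2357)
   = [0.396315 + 0.273383] / 0.298606 = 2.242750
d₂ = d₁ − σ√T = 2.242750 − 0.298606 = 1.944145
N(d₁) = 0.987544,  N(d₂) = 0.974061,  e^(−rT) = 0.795488
E₀ = V₀·N(d₁) − D·e^(−rT)·N(d₂)
   = 561.5369·0.987544 − 377.7991·0.795488·0.974061 = 261.803223

E0=261.8032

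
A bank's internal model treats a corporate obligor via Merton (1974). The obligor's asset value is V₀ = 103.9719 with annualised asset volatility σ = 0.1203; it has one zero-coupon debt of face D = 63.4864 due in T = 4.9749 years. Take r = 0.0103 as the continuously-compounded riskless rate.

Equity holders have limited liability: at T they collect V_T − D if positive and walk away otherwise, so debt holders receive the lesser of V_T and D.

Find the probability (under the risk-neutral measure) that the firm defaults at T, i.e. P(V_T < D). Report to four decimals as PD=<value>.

PD=0.0290

d₁ = [ln(V₀/D) + (r + σ²/2)T] / (σ√T)
   = [ln(103.9719/63.4864) + (0.0103 + 0.5·0.1203²)·4.9749] / (0.1203·√4.9749)
   = [0.493295 + 0.087240] / 0.268323 = 2.163568
d₂ = d₁ − σ√T = 2.163568 − 0.268323 = 1.895245
risk-neutral PD = N(−d₂) = N(-1.895245) = 0.029030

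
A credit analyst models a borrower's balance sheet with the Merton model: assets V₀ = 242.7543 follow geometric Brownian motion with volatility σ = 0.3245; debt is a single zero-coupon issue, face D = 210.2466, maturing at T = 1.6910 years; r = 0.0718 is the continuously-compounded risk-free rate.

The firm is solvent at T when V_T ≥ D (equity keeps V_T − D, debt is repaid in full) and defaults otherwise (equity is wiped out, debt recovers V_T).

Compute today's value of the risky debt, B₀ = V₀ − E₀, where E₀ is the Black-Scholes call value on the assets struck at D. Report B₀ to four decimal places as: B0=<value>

d₁ = [ln(V₀/D) + (r + σ²/2)T] / (σ√T)
   = [ln(242.7543/210.2466) + (0.0718 + 0.5·0.3245²)·1.6910] / (0.3245·√1.6910)
   = [0.143769 + 0.210445] / 0.421975 = 0.839419
d₂ = d₁ − σ√T = 0.839419 − 0.421975 = 0.417445
N(d₁) = 0.799383,  N(d₂) = 0.661823,  e^(−rT) = 0.885667
E₀ = V₀·N(d₁) − D·e^(−rT)·N(d₂)
   = 242.7543·0.799383 − 210.2466·0.885667·0.661823 = 70.816482
B₀ = V₀ − E₀ = 242.7543 − 70.816482 = 171.937818

B0=171.9378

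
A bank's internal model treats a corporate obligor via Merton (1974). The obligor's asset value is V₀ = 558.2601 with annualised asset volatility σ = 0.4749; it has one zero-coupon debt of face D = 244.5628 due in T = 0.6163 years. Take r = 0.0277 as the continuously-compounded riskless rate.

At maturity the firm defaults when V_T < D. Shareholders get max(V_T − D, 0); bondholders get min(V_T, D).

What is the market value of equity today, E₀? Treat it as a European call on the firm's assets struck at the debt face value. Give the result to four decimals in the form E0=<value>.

d₁ = [ln(V₀/D) + (r + σ²/2)T] / (σ√T)
   = [ln(558.2601/244.5628) + (0.0277 + 0.5·0.4749²)·0.6163] / (0.4749·√0.6163)
   = [0.825353 + 0.086569] / 0.372819 = 2.446015
d₂ = d₁ − σ√T = 2.446015 − 0.372819 = 2.073196
N(d₁) = 0.992778,  N(d₂) = 0.980923,  e^(−rT) = 0.983073
E₀ = V₀·N(d₁) − D·e^(−rT)·N(d₂)
   = 558.2601·0.992778 − 244.5628·0.983073·0.980923 = 318.391587

E0=318.3916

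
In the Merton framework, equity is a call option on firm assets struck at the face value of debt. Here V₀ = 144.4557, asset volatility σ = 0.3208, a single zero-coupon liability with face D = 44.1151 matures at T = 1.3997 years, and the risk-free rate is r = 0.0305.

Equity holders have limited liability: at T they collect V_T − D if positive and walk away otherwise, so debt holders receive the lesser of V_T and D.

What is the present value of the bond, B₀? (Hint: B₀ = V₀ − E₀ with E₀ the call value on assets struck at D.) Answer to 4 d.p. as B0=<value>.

d₁ = [ln(V₀/D) + (r + σ²/2)T] / (σ√T)
   = [ln(144.4557/44.1151) + (0.0305 + 0.5·0.3208²)·1.3997] / (0.3208·√1.3997)
   = [1.186171 + 0.114714] / 0.379535 = 3.427576
d₂ = d₁ − σ√T = 3.427576 − 0.379535 = 3.048041
N(d₁) = 0.999696,  N(d₂) = 0.998848,  e^(−rT) = 0.958208
E₀ = V₀·N(d₁) − D·e^(−rT)·N(d₂)
   = 144.4557·0.999696 − 44.1151·0.958208·0.998848 = 102.188974
B₀ = V₀ − E₀ = 144.4557 − 102.188974 = 42.266726

B0=42.2667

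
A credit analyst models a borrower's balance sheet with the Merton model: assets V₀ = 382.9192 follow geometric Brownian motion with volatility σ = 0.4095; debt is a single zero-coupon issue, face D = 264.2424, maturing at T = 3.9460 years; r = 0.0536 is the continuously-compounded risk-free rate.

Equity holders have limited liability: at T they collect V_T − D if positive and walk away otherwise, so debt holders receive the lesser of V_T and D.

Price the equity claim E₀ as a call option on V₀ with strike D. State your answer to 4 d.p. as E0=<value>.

d₁ = [ln(V₀/D) + (r + σ²/2)T] / (σ√T)
   = [ln(382.9192/264.2424) + (0.0536 + 0.5·0.4095²)·3.9460] / (0.4095·√3.9460)
   = [0.370957 + 0.542358] / 0.813453 = 1.122764
d₂ = d₁ − σ√T = 1.122764 − 0.813453 = 0.309311
N(d₁) = 0.869231,  N(d₂) = 0.621457,  e^(−rT) = 0.809365
E₀ = V₀·N(d₁) − D·e^(−rT)·N(d₂)
   = 382.9192·0.869231 − 264.2424·0.809365·0.621457 = 199.935109

E0=199.9351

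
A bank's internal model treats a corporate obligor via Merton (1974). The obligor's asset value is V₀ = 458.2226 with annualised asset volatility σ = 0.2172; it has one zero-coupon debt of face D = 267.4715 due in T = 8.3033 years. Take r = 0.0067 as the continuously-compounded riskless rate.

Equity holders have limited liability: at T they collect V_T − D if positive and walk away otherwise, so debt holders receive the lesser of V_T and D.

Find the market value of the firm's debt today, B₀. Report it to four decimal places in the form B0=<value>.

B0=234.0391

d₁ = [ln(V₀/D) + (r + σ²/2)T] / (σ√T)
   = [ln(458.2226/267.4715) + (0.0067 + 0.5·0.2172²)·8.3033] / (0.2172·√8.3033)
   = [0.538342 + 0.251490] / 0.625872 = 1.261971
d₂ = d₁ − σ√T = 1.261971 − 0.625872 = 0.636100
N(d₁) = 0.896520,  N(d₂) = 0.737644,  e^(−rT) = 0.945887
E₀ = V₀·N(d₁) − D·e^(−rT)·N(d₂)
   = 458.2226·0.896520 − 267.4715·0.945887·0.737644 = 224.183520
B₀ = V₀ − E₀ = 458.2226 − 224.183520 = 234.039080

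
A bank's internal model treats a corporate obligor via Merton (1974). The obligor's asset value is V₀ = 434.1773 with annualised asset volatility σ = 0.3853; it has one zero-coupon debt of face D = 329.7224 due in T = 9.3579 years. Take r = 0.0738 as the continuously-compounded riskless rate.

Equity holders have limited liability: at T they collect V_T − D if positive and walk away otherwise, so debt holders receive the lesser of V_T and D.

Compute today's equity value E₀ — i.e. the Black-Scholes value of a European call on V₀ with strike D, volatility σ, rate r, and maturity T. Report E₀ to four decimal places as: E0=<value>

d₁ = [ln(V₀/D) + (r + σ²/2)T] / (σ√T)
   = [ln(434.1773/329.7224) + (0.0738 + 0.5·0.3853²)·9.3579] / (0.3853·√9.3579)
   = [0.275202 + 1.385232] / 1.178659 = 1.408748
d₂ = d₁ − σ√T = 1.408748 − 1.178659 = 0.230089
N(d₁) = 0.920545,  N(d₂) = 0.590989,  e^(−rT) = 0.501269
E₀ = V₀·N(d₁) − D·e^(−rT)·N(d₂)
   = 434.1773·0.920545 − 329.7224·0.501269·0.590989 = 302.001490

E0=302.0015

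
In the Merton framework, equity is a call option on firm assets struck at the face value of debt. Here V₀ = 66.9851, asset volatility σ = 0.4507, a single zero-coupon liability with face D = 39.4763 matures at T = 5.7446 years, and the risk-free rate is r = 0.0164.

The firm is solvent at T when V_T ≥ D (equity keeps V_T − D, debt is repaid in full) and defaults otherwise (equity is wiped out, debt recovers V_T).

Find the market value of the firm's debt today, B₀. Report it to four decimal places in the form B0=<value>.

B0=27.3322

d₁ = [ln(V₀/D) + (r + σ²/2)T] / (σ√T)
   = [ln(66.9851/39.4763) + (0.0164 + 0.5·0.4507²)·5.7446] / (0.4507·√5.7446)
   = [0.528770 + 0.677663] / 1.080233 = 1.116826
d₂ = d₁ − σ√T = 1.116826 − 1.080233 = 0.036593
N(d₁) = 0.867966,  N(d₂) = 0.514595,  e^(−rT) = 0.910090
E₀ = V₀·N(d₁) − D·e^(−rT)·N(d₂)
   = 66.9851·0.867966 − 39.4763·0.910090·0.514595 = 39.652903
B₀ = V₀ − E₀ = 66.9851 − 39.652903 = 27.332197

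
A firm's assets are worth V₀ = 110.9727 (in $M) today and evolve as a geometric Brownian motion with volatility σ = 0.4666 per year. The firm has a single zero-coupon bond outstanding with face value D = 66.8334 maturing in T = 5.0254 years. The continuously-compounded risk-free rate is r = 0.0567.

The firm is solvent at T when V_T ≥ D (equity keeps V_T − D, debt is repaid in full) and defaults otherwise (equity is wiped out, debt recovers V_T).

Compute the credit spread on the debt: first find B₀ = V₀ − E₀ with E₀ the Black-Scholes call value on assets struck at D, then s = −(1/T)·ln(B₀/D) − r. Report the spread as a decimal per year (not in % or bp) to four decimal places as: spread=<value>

d₁ = [ln(V₀/D) + (r + σ²/2)T] / (σ√T)
   = [ln(110.9727/66.8334) + (0.0567 + 0.5·0.4666²)·5.0254] / (0.4666·√5.0254)
   = [0.507081 + 0.831994] / 1.045996 = 1.280192
d₂ = d₁ − σ√T = 1.280192 − 1.045996 = 0.234195
N(d₁) = 0.899761,  N(d₂) = 0.592583,  e^(−rT) = 0.752059
E₀ = V₀·N(d₁) − D·e^(−rT)·N(d₂)
   = 110.9727·0.899761 − 66.8334·0.752059·0.592583 = 70.064093
B₀ = V₀ − E₀ = 110.9727 − 70.064093 = 40.908607
spread = −(1/T)·ln(B₀/D) − r = −(1/5.0254)·ln(40.908607/66.8334) − 0.0567 = 0.04097630

spread=0.0410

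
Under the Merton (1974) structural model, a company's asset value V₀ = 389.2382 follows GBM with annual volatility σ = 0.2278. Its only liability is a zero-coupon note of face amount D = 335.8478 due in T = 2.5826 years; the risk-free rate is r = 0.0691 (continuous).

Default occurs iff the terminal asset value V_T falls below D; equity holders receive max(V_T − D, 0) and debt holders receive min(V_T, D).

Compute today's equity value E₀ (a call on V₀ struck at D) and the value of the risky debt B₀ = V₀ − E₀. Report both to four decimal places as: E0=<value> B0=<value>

d₁ = [ln(V₀/D) + (r + σ²/2)T] / (σ√T)
   = [ln(389.2382/335.8478) + (0.0691 + 0.5·0.2278²)·2.5826] / (0.2278·√2.5826)
   = [0.147533 + 0.245467] / 0.366085 = 1.073521
d₂ = d₁ − σ√T = 1.073521 − 0.366085 = 0.707436
N(d₁) = 0.858481,  N(d₂) = 0.760352,  e^(−rT) = 0.836559
E₀ = V₀·N(d₁) − D·e^(−rT)·N(d₂)
   = 389.2382·0.858481 − 335.8478·0.836559·0.760352 = 120.527720
B₀ = V₀ − E₀ = 389.2382 − 120.527720 = 268.710480

E0=120.5277 B0=268.7105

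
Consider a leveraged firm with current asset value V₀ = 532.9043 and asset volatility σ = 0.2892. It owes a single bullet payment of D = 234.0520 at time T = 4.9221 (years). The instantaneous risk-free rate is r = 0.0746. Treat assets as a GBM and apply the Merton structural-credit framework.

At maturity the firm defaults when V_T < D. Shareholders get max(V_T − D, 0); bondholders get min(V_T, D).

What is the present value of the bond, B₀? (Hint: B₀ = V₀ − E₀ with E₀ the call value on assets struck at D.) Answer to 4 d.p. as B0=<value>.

d₁ = [ln(V₀/D) + (r + σ²/2)T] / (σ√T)
   = [ln(532.9043/234.0520) + (0.0746 + 0.5·0.2892²)·4.9221] / (0.2892·√4.9221)
   = [0.822799 + 0.573023] / 0.641614 = 2.175486
d₂ = d₁ − σ√T = 2.175486 − 0.641614 = 1.533872
N(d₁) = 0.985203,  N(d₂) = 0.937469,  e^(−rT) = 0.692679
E₀ = V₀·N(d₁) − D·e^(−rT)·N(d₂)
   = 532.9043·0.985203 − 234.0520·0.692679·0.937469 = 373.033724
B₀ = V₀ − E₀ = 532.9043 − 373.033724 = 159.870576

B0=159.8706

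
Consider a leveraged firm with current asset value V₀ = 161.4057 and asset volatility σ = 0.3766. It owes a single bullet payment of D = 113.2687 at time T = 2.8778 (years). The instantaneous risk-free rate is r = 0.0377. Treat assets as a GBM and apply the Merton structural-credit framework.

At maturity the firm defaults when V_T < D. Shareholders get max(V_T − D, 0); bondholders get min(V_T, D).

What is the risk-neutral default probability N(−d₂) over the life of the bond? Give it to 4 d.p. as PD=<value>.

PD=0.3428

d₁ = [ln(V₀/D) + (r + σ²/2)T] / (σ√T)
   = [ln(161.4057/113.2687) + (0.0377 + 0.5·0.3766²)·2.8778] / (0.3766·√2.8778)
   = [0.354158 + 0.312569] / 0.638867 = 1.043608
d₂ = d₁ − σ√T = 1.043608 − 0.638867 = 0.404741
risk-neutral PD = N(−d₂) = N(-0.404741) = 0.342834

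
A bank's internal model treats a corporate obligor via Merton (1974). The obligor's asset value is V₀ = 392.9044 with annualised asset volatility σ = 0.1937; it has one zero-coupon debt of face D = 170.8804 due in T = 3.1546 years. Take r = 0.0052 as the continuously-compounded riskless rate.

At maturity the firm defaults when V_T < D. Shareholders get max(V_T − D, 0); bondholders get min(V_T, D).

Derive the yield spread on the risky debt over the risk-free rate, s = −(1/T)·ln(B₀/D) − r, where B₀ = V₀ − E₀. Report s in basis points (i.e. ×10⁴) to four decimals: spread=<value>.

d₁ = [ln(V₀/D) + (r + σ²/2)T] / (σ√T)
   = [ln(392.9044/170.8804) + (0.0052 + 0.5·0.1937²)·3.1546] / (0.1937·√3.1546)
   = [0.832602 + 0.075584] / 0.344034 = 2.639813
d₂ = d₁ − σ√T = 2.639813 − 0.344034 = 2.295778
N(d₁) = 0.995852,  N(d₂) = 0.989156,  e^(−rT) = 0.983730
E₀ = V₀·N(d₁) − D·e^(−rT)·N(d₂)
   = 392.9044·0.995852 − 170.8804·0.983730·0.989156 = 224.997560
B₀ = V₀ − E₀ = 392.9044 − 224.997560 = 167.906840
spread = −(1/T)·ln(B₀/D) − r = −(1/3.1546)·ln(167.906840/170.8804) − 0.0052 = 0.00036476
in basis points: 0.00036476 × 10⁴ = 3.6476 bp

spread=3.6476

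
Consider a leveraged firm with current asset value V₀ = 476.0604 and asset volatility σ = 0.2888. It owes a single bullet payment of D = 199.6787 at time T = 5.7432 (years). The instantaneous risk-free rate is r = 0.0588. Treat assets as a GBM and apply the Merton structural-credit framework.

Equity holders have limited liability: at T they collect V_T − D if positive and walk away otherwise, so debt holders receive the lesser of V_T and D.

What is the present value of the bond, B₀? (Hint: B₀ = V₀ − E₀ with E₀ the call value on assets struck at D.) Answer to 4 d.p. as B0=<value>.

B0=139.6197

d₁ = [ln(V₀/D) + (r + σ²/2)T] / (σ√T)
   = [ln(476.0604/199.6787) + (0.0588 + 0.5·0.2888²)·5.7432] / (0.2888·√5.7432)
   = [0.868835 + 0.577207] / 0.692108 = 2.089329
d₂ = d₁ − σ√T = 2.089329 − 0.692108 = 1.397221
N(d₁) = 0.981661,  N(d₂) = 0.918826,  e^(−rT) = 0.713409
E₀ = V₀·N(d₁) − D·e^(−rT)·N(d₂)
   = 476.0604·0.981661 − 199.6787·0.713409·0.918826 = 336.440682
B₀ = V₀ − E₀ = 476.0604 − 336.440682 = 139.619718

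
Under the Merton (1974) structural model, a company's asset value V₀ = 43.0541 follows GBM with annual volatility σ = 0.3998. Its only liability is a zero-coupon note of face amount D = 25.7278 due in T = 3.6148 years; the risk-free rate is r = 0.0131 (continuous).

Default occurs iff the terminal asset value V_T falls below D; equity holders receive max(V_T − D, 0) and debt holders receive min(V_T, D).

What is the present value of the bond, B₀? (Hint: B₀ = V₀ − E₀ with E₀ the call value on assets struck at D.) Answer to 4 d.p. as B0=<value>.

B0=21.3727

d₁ = [ln(V₀/D) + (r + σ²/2)T] / (σ√T)
   = [ln(43.0541/25.7278) + (0.0131 + 0.5·0.3998²)·3.6148] / (0.3998·√3.6148)
   = [0.514885 + 0.336249] / 0.760125 = 1.119729
d₂ = d₁ − σ√T = 1.119729 − 0.760125 = 0.359605
N(d₁) = 0.868585,  N(d₂) = 0.640429,  e^(−rT) = 0.953750
E₀ = V₀·N(d₁) − D·e^(−rT)·N(d₂)
   = 43.0541·0.868585 − 25.7278·0.953750·0.640429 = 21.681403
B₀ = V₀ − E₀ = 43.0541 − 21.681403 = 21.372697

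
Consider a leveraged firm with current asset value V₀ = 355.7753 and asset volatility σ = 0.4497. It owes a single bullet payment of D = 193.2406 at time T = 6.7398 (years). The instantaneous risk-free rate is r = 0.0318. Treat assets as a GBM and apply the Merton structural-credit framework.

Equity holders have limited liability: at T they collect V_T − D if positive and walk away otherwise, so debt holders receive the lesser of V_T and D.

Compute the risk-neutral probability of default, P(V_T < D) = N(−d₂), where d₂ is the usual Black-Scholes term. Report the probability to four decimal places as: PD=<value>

d₁ = [ln(V₀/D) + (r + σ²/2)T] / (σ√T)
   = [ln(355.7753/193.2406) + (0.0318 + 0.5·0.4497²)·6.7398] / (0.4497·√6.7398)
   = [0.610363 + 0.895821] / 1.167472 = 1.290125
d₂ = d₁ − σ√T = 1.290125 − 1.167472 = 0.122653
risk-neutral PD = N(−d₂) = N(-0.122653) = 0.451191

PD=0.4512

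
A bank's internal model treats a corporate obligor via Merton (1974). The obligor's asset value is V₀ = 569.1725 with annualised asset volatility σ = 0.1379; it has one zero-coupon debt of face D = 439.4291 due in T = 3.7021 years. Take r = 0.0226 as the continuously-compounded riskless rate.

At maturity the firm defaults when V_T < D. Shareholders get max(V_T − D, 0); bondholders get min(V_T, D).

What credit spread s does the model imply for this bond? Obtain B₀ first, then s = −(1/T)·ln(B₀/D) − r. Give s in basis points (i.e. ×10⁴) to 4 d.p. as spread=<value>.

d₁ = [ln(V₀/D) + (r + σ²/2)T] / (σ√T)
   = [ln(569.1725/439.4291) + (0.0226 + 0.5·0.1379²)·3.7021] / (0.1379·√3.7021)
   = [0.258707 + 0.118868] / 0.265331 = 1.423033
d₂ = d₁ − σ√T = 1.423033 − 0.265331 = 1.157701
N(d₁) = 0.922637,  N(d₂) = 0.876507,  e^(−rT) = 0.919737
E₀ = V₀·N(d₁) − D·e^(−rT)·N(d₂)
   = 569.1725·0.922637 − 439.4291·0.919737·0.876507 = 170.891000
B₀ = V₀ − E₀ = 569.1725 − 170.891000 = 398.281500
spread = −(1/T)·ln(B₀/D) − r = −(1/3.7021)·ln(398.281500/439.4291) − 0.0226 = 0.00395718
in basis points: 0.00395718 × 10⁴ = 39.5718 bp

spread=39.5718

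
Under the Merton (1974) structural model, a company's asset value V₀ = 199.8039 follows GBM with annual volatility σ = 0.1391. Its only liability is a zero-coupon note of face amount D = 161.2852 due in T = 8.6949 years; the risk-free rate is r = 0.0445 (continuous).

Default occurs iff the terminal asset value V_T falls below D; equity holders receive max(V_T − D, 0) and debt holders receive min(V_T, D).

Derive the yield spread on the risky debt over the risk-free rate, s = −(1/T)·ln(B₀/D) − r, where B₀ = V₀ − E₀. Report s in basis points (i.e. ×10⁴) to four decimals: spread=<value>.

spread=20.0633

d₁ = [ln(V₀/D) + (r + σ²/2)T] / (σ√T)
   = [ln(199.8039/161.2852) + (0.0445 + 0.5·0.1391²)·8.6949] / (0.1391·√8.6949)
   = [0.214162 + 0.471041] / 0.410166 = 1.670552
d₂ = d₁ − σ√T = 1.670552 − 0.410166 = 1.260386
N(d₁) = 0.952595,  N(d₂) = 0.896235,  e^(−rT) = 0.679143
E₀ = V₀·N(d₁) − D·e^(−rT)·N(d₂)
   = 199.8039·0.952595 − 161.2852·0.679143·0.896235 = 92.162388
B₀ = V₀ − E₀ = 199.8039 − 92.162388 = 107.641512
spread = −(1/T)·ln(B₀/D) − r = −(1/8.6949)·ln(107.641512/161.2852) − 0.0445 = 0.00200633
in basis points: 0.00200633 × 10⁴ = 20.0633 bp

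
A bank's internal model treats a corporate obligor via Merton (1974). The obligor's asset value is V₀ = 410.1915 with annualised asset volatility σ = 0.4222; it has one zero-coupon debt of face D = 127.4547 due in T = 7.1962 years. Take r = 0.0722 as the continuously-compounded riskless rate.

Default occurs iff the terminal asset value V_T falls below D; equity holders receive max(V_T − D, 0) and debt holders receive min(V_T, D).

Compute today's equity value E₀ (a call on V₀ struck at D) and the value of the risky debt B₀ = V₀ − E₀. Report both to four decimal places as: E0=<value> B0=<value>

d₁ = [ln(V₀/D) + (r + σ²/2)T] / (σ√T)
   = [ln(410.1915/127.4547) + (0.0722 + 0.5·0.4222²)·7.1962] / (0.4222·√7.1962)
   = [1.168863 + 1.160937] / 1.132582 = 2.057069
d₂ = d₁ − σ√T = 2.057069 − 1.132582 = 0.924486
N(d₁) = 0.980160,  N(d₂) = 0.822383,  e^(−rT) = 0.594779
E₀ = V₀·N(d₁) − D·e^(−rT)·N(d₂)
   = 410.1915·0.980160 − 127.4547·0.594779·0.822383 = 339.710667
B₀ = V₀ − E₀ = 410.1915 − 339.710667 = 70.480833

E0=339.7107 B0=70.4808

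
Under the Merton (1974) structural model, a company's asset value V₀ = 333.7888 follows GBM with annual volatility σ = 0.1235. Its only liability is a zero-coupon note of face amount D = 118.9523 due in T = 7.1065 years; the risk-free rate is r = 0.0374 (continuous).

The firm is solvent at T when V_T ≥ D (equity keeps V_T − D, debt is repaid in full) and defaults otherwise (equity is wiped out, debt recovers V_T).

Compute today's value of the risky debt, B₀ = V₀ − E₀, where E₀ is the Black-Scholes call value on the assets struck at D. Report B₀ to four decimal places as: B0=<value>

B0=91.1889

d₁ = [ln(V₀/D) + (r + σ²/2)T] / (σ√T)
   = [ln(333.7888/118.9523) + (0.0374 + 0.5·0.1235²)·7.1065] / (0.1235·√7.1065)
   = [1.031786 + 0.319978] / 0.329227 = 4.105878
d₂ = d₁ − σ√T = 4.105878 − 0.329227 = 3.776652
N(d₁) = 0.999980,  N(d₂) = 0.999921,  e^(−rT) = 0.766605
E₀ = V₀·N(d₁) − D·e^(−rT)·N(d₂)
   = 333.7888·0.999980 − 118.9523·0.766605·0.999921 = 242.599851
B₀ = V₀ − E₀ = 333.7888 − 242.599851 = 91.188949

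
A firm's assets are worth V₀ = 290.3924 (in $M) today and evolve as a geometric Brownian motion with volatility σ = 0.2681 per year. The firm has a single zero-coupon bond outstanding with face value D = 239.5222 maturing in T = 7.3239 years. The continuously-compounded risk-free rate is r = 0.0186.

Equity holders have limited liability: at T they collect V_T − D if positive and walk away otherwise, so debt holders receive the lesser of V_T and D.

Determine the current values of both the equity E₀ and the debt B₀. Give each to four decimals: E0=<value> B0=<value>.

d₁ = [ln(V₀/D) + (r + σ²/2)T] / (σ√T)
   = [ln(290.3924/239.5222) + (0.0186 + 0.5·0.2681²)·7.3239] / (0.2681·√7.3239)
   = [0.192587 + 0.399437] / 0.725551 = 0.815964
d₂ = d₁ − σ√T = 0.815964 − 0.725551 = 0.090413
N(d₁) = 0.792740,  N(d₂) = 0.536021,  e^(−rT) = 0.872647
E₀ = V₀·N(d₁) − D·e^(−rT)·N(d₂)
   = 290.3924·0.792740 − 239.5222·0.872647·0.536021 = 118.167512
B₀ = V₀ − E₀ = 290.3924 − 118.167512 = 172.224888

E0=118.1675 B0=172.2249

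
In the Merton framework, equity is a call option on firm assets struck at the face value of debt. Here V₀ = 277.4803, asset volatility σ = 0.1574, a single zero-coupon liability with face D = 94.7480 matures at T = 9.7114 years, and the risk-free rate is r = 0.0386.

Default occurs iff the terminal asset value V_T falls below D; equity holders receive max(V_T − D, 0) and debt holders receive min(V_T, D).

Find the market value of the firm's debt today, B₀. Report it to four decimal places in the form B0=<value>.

d₁ = [ln(V₀/D) + (r + σ²/2)T] / (σ√T)
   = [ln(277.4803/94.7480) + (0.0386 + 0.5·0.1574²)·9.7114] / (0.1574·√9.7114)
   = [1.074529 + 0.495159] / 0.490507 = 3.200131
d₂ = d₁ − σ√T = 3.200131 − 0.490507 = 2.709623
N(d₁) = 0.999313,  N(d₂) = 0.996632,  e^(−rT) = 0.687385
E₀ = V₀·N(d₁) − D·e^(−rT)·N(d₂)
   = 277.4803·0.999313 − 94.7480·0.687385·0.996632 = 212.380671
B₀ = V₀ − E₀ = 277.4803 − 212.380671 = 65.099629

B0=65.0996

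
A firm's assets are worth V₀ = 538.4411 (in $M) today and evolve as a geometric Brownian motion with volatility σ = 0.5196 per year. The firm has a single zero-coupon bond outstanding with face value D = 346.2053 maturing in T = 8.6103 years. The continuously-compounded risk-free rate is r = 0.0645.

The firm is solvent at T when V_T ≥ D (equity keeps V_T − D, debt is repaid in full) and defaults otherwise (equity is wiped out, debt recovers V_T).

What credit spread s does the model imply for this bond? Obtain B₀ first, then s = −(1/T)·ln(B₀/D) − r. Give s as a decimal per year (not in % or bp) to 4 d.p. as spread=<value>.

d₁ = [ln(V₀/D) + (r + σ²/2)T] / (σ√T)
   = [ln(538.4411/346.2053) + (0.0645 + 0.5·0.5196²)·8.6103] / (0.5196·√8.6103)
   = [0.441646 + 1.717687] / 1.524679 = 1.416254
d₂ = d₁ − σ√T = 1.416254 − 1.524679 = -0.108424
N(d₁) = 0.921649,  N(d₂) = 0.456830,  e^(−rT) = 0.573863
E₀ = V₀·N(d₁) − D·e^(−rT)·N(d₂)
   = 538.4411·0.921649 − 346.2053·0.573863·0.456830 = 405.493582
B₀ = V₀ − E₀ = 538.4411 − 405.493582 = 132.947518
spread = −(1/T)·ln(B₀/D) − r = −(1/8.6103)·ln(132.947518/346.2053) − 0.0645 = 0.04665495

spread=0.0467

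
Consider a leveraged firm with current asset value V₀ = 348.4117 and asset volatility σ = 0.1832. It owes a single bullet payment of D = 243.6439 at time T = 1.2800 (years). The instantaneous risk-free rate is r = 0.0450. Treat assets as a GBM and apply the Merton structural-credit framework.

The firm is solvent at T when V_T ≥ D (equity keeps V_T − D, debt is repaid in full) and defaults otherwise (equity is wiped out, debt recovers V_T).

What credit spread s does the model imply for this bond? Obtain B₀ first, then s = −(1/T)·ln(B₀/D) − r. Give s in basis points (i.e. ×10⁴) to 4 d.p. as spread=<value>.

d₁ = [ln(V₀/D) + (r + σ²/2)T] / (σ√T)
   = [ln(348.4117/243.6439) + (0.0450 + 0.5·0.1832²)·1.2800] / (0.1832·√1.2800)
   = [0.357677 + 0.079080] / 0.207267 = 2.107217
d₂ = d₁ − σ√T = 2.107217 − 0.207267 = 1.899950
N(d₁) = 0.982451,  N(d₂) = 0.971280,  e^(−rT) = 0.944027
E₀ = V₀·N(d₁) − D·e^(−rT)·N(d₂)
   = 348.4117·0.982451 − 243.6439·0.944027·0.971280 = 118.896504
B₀ = V₀ − E₀ = 348.4117 − 118.896504 = 229.515196
spread = −(1/T)·ln(B₀/D) − r = −(1/1.2800)·ln(229.515196/243.6439) − 0.0450 = 0.00167070
in basis points: 0.00167070 × 10⁴ = 16.7070 bp

spread=16.7070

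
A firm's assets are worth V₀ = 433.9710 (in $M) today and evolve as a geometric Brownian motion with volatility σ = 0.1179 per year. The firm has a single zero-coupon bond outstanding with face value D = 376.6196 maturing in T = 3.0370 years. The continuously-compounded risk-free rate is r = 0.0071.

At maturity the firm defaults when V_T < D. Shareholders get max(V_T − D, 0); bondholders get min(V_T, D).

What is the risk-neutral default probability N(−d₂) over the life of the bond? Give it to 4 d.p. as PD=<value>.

d₁ = [ln(V₀/D) + (r + σ²/2)T] / (σ√T)
   = [ln(433.9710/376.6196) + (0.0071 + 0.5·0.1179²)·3.0370] / (0.1179·√3.0370)
   = [0.141742 + 0.042670] / 0.205464 = 0.897541
d₂ = d₁ − σ√T = 0.897541 − 0.205464 = 0.692077
risk-neutral PD = N(−d₂) = N(-0.692077) = 0.244445

PD=0.2444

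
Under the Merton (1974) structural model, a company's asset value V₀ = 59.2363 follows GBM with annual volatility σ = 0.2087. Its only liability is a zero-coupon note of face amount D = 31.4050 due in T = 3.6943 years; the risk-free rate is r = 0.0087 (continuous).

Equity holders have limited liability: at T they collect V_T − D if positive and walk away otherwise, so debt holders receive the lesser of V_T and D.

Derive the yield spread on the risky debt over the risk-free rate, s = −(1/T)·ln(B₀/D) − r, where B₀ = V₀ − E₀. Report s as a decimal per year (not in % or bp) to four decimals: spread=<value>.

d₁ = [ln(V₀/D) + (r + σ²/2)T] / (σ√T)
   = [ln(59.2363/31.4050) + (0.0087 + 0.5·0.2087²)·3.6943] / (0.2087·√3.6943)
   = [0.634567 + 0.112594] / 0.401133 = 1.862628
d₂ = d₁ − σ√T = 1.862628 − 0.401133 = 1.461495
N(d₁) = 0.968743,  N(d₂) = 0.928060,  e^(−rT) = 0.968371
E₀ = V₀·N(d₁) − D·e^(−rT)·N(d₂)
   = 59.2363·0.968743 − 31.4050·0.968371·0.928060 = 29.160865
B₀ = V₀ − E₀ = 59.2363 − 29.160865 = 30.075435
spread = −(1/T)·ln(B₀/D) − r = −(1/3.6943)·ln(30.075435/31.4050) − 0.0087 = 0.00300950

spread=0.0030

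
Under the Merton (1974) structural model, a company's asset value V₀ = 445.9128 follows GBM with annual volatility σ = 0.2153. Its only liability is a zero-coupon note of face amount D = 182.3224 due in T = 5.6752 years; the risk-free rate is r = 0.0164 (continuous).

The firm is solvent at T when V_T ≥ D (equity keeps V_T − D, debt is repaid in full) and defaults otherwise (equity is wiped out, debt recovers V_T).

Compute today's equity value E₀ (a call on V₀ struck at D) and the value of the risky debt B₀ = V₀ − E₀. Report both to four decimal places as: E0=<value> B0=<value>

d₁ = [ln(V₀/D) + (r + σ²/2)T] / (σ√T)
   = [ln(445.9128/182.3224) + (0.0164 + 0.5·0.2153²)·5.6752] / (0.2153·√5.6752)
   = [0.894347 + 0.224608] / 0.512902 = 2.181614
d₂ = d₁ − σ√T = 2.181614 − 0.512902 = 1.668711
N(d₁) = 0.985431,  N(d₂) = 0.952413,  e^(−rT) = 0.911127
E₀ = V₀·N(d₁) − D·e^(−rT)·N(d₂)
   = 445.9128·0.985431 − 182.3224·0.911127·0.952413 = 281.202616
B₀ = V₀ − E₀ = 445.9128 − 281.202616 = 164.710184

E0=281.2026 B0=164.7102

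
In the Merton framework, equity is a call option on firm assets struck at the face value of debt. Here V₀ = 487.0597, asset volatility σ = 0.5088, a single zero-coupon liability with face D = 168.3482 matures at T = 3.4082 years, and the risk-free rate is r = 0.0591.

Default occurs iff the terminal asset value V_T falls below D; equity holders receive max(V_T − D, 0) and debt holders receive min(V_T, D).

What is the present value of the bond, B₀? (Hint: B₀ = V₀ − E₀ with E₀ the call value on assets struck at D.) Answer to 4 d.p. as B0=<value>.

B0=128.3335

d₁ = [ln(V₀/D) + (r + σ²/2)T] / (σ√T)
   = [ln(487.0597/168.3482) + (0.0591 + 0.5·0.5088²)·3.4082] / (0.5088·√3.4082)
   = [1.062352 + 0.642578] / 0.939311 = 1.815085
d₂ = d₁ − σ√T = 1.815085 − 0.939311 = 0.875773
N(d₁) = 0.965245,  N(d₂) = 0.809423,  e^(−rT) = 0.817565
E₀ = V₀·N(d₁) − D·e^(−rT)·N(d₂)
   = 487.0597·0.965245 − 168.3482·0.817565·0.809423 = 358.726232
B₀ = V₀ − E₀ = 487.0597 − 358.726232 = 128.333468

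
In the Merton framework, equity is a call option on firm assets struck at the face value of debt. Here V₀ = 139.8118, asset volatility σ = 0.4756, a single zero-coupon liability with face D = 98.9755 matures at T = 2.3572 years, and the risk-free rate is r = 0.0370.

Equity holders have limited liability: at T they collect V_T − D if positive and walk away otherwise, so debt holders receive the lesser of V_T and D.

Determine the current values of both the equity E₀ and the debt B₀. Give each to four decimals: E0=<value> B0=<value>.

d₁ = [ln(V₀/D) + (r + σ²/2)T] / (σ√T)
   = [ln(139.8118/98.9755) + (0.0370 + 0.5·0.4756²)·2.3572] / (0.4756·√2.3572)
   = [0.345425 + 0.353810] / 0.730197 = 0.957598
d₂ = d₁ − σ√T = 0.957598 − 0.730197 = 0.227401
N(d₁) = 0.830867,  N(d₂) = 0.589944,  e^(−rT) = 0.916479
E₀ = V₀·N(d₁) − D·e^(−rT)·N(d₂)
   = 139.8118·0.830867 − 98.9755·0.916479·0.589944 = 62.651847
B₀ = V₀ − E₀ = 139.8118 − 62.651847 = 77.159953

E0=62.6518 B0=77.1600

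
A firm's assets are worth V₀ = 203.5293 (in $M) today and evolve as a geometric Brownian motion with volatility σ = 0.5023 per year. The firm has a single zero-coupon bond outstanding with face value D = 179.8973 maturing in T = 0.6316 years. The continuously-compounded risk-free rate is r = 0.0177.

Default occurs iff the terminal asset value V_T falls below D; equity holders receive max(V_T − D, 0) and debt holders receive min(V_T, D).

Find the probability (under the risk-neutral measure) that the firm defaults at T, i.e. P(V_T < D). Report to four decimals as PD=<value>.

PD=0.4453

d₁ = [ln(V₀/D) + (r + σ²/2)T] / (σ√T)
   = [ln(203.5293/179.8973) + (0.0177 + 0.5·0.5023²)·0.6316] / (0.5023·√0.6316)
   = [0.123424 + 0.090857] / 0.399194 = 0.536784
d₂ = d₁ − σ√T = 0.536784 − 0.399194 = 0.137590
risk-neutral PD = N(−d₂) = N(-0.137590) = 0.445282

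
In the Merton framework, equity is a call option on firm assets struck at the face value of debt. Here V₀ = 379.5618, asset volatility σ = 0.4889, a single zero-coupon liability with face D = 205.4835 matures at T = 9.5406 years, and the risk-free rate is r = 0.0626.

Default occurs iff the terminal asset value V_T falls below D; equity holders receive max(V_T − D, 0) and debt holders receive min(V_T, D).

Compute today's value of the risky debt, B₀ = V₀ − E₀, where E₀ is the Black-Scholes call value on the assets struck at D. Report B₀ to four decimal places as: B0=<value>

d₁ = [ln(V₀/D) + (r + σ²/2)T] / (σ√T)
   = [ln(379.5618/205.4835) + (0.0626 + 0.5·0.4889²)·9.5406] / (0.4889·√9.5406)
   = [0.613652 + 1.737454] / 1.510108 = 1.556913
d₂ = d₁ − σ√T = 1.556913 − 1.510108 = 0.046805
N(d₁) = 0.940254,  N(d₂) = 0.518666,  e^(−rT) = 0.550328
E₀ = V₀·N(d₁) − D·e^(−rT)·N(d₂)
   = 379.5618·0.940254 − 205.4835·0.550328·0.518666 = 298.232249
B₀ = V₀ − E₀ = 379.5618 − 298.232249 = 81.329551

B0=81.3296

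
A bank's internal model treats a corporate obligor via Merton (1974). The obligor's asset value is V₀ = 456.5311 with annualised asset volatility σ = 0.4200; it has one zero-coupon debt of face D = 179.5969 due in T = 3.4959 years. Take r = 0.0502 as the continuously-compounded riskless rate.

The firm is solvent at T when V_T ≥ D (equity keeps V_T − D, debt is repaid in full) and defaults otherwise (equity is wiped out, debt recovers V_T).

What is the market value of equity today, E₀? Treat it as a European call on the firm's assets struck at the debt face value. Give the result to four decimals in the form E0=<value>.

E0=312.8138

d₁ = [ln(V₀/D) + (r + σ²/2)T] / (σ√T)
   = [ln(456.5311/179.5969) + (0.0502 + 0.5·0.4200²)·3.4959] / (0.4200·√3.4959)
   = [0.932942 + 0.483833] / 0.785288 = 1.804147
d₂ = d₁ − σ√T = 1.804147 − 0.785288 = 1.018859
N(d₁) = 0.964396,  N(d₂) = 0.845865,  e^(−rT) = 0.839042
E₀ = V₀·N(d₁) − D·e^(−rT)·N(d₂)
   = 456.5311·0.964396 − 179.5969·0.839042·0.845865 = 312.813805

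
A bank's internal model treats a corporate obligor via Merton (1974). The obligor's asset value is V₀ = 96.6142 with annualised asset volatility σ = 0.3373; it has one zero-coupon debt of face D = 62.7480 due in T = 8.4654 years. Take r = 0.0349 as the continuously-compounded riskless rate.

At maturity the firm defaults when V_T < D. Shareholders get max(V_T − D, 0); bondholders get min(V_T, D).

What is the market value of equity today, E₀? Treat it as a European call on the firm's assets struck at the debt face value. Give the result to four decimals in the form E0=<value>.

d₁ = [ln(V₀/D) + (r + σ²/2)T] / (σ√T)
   = [ln(96.6142/62.7480) + (0.0349 + 0.5·0.3373²)·8.4654] / (0.3373·√8.4654)
   = [0.431599 + 0.777002] / 0.981387 = 1.231524
d₂ = d₁ − σ√T = 1.231524 − 0.981387 = 0.250138
N(d₁) = 0.890937,  N(d₂) = 0.598760,  e^(−rT) = 0.744202
E₀ = V₀·N(d₁) − D·e^(−rT)·N(d₂)
   = 96.6142·0.890937 − 62.7480·0.744202·0.598760 = 58.116727

E0=58.1167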